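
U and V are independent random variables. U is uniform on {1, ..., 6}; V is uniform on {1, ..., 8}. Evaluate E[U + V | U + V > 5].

172/19

P(U + V > 5) = 19/24.
Summing (U+V)·P(x,y) over outcomes with U + V > 5 gives 43/6.
E[U + V | U + V > 5] = (43/6) / (19/24) = 172/19.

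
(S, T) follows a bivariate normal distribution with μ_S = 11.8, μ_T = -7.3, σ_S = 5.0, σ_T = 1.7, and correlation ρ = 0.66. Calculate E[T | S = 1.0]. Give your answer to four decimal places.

The regression of T on S has slope ρ·σ_T/σ_S and passes through (μ_S, μ_T).
E[T | S=1.0] = -7.3 + (0.66)·(1.7/5.0)·(1.0 − (11.8)) = -7.3 + (0.2244)·(-10.8) = -9.7235.

-9.7235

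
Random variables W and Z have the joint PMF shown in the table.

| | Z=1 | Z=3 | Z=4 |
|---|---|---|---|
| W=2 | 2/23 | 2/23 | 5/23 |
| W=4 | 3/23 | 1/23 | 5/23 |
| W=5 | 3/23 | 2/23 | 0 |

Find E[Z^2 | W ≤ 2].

100/9

P(W ≤ 2) = 9/23.
Summing Z^2·P(W=x,Z=y) over the conditioning event gives 100/23.
E[Z^2 | W ≤ 2] = (100/23) / (9/23) = 100/9.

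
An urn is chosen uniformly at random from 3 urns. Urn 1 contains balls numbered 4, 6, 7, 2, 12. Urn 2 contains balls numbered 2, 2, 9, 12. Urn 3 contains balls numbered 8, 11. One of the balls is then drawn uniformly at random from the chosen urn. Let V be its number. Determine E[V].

439/60

E[V | urn 1] = (4+6+7+2+12)/5 = 31/5.
E[V | urn 2] = (2+2+9+12)/4 = 25/4.
E[V | urn 3] = (8+11)/2 = 19/2.
E[V] = (1/3)·(31/5) + (1/3)·(25/4) + (1/3)·(19/2) = 439/60.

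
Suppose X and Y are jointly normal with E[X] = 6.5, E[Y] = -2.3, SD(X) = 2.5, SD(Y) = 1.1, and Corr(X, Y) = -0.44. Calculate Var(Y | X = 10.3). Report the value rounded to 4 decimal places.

0.9757

Var(Y | X=x) = (1 − ρ²)·σ_Y².
Var(Y | X=10.3) = (1.1)²·(1 − (-0.44)²) = 1.21·0.8064 = 0.9757.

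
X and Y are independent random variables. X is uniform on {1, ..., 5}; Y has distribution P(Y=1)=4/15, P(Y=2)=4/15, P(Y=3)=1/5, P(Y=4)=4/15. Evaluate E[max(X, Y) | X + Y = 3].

2

P(X + Y = 3) = 8/75.
Summing max(X,Y)·P(x,y) over outcomes with X + Y = 3 gives 16/75.
E[max(X, Y) | X + Y = 3] = (16/75) / (8/75) = 2.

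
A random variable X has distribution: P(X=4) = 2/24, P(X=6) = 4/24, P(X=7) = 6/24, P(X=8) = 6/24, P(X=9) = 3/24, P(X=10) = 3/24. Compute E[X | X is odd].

P(X is odd) = 3/8.
Σ over the event: 7·1/4 + 9·1/8 = 23/8.
E[X | X is odd] = (23/8) / (3/8) = 23/3.

23/3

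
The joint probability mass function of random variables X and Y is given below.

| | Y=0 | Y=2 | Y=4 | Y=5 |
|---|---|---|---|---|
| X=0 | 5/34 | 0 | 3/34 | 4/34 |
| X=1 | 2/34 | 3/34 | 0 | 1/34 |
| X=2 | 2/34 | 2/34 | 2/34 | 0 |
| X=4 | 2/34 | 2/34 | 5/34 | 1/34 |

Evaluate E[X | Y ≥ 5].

P(Y ≥ 5) = 3/17.
Σ X·P over the event = 0·(4/34) + 1·(1/34) + 4·(1/34) = 5/34.
E[X | Y ≥ 5] = (5/34) / (3/17) = 5/6.

5/6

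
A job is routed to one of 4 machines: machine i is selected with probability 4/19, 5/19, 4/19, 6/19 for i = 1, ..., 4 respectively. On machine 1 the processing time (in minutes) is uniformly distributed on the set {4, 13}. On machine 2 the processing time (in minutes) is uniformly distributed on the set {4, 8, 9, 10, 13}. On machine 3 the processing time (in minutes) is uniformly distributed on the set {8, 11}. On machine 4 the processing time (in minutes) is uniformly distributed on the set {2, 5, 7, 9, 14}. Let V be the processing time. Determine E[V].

E[V | machine 1] = (4+13)/2 = 17/2.
E[V | machine 2] = (4+8+9+10+13)/5 = 44/5.
E[V | machine 3] = (8+11)/2 = 19/2.
E[V | machine 4] = (2+5+7+9+14)/5 = 37/5.
E[V] = (4/19)·(17/2) + (5/19)·(44/5) + (4/19)·(19/2) + (6/19)·(37/5) = 802/95.

802/95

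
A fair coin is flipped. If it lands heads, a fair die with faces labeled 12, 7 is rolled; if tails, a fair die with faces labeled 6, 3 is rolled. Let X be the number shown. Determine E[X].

7

E[X | heads] = (12+7)/2 = 19/2.
E[X | tails] = (6+3)/2 = 9/2.
E[X] = (1/2)·(19/2) + (1/2)·(9/2) = 7.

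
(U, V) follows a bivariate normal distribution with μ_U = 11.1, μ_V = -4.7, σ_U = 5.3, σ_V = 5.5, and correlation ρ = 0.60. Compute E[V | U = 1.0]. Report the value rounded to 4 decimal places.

The regression of V on U has slope ρ·σ_V/σ_U and passes through (μ_U, μ_V).
E[V | U=1.0] = -4.7 + (0.60)·(5.5/5.3)·(1.0 − (11.1)) = -4.7 + (0.62264)·(-10.1) = -10.9887.

-10.9887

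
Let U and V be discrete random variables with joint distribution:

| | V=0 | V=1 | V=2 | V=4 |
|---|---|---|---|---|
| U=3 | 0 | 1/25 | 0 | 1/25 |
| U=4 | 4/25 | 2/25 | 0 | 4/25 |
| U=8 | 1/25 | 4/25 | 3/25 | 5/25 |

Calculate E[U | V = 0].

24/5

P(V = 0) = 1/5.
Σ U·P over the event = 4·(4/25) + 8·(1/25) = 24/25.
E[U | V = 0] = (24/25) / (1/5) = 24/5.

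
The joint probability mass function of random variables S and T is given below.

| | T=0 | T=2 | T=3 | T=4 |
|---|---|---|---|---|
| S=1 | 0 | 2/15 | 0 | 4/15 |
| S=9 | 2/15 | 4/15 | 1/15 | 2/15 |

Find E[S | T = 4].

11/3

P(T = 4) = 2/5.
Σ S·P over the event = 1·(4/15) + 9·(2/15) = 22/15.
E[S | T = 4] = (22/15) / (2/5) = 11/3.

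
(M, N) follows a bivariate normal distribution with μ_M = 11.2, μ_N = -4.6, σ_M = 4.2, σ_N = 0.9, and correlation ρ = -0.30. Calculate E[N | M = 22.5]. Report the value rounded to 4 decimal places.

-5.3264

The regression of N on M has slope ρ·σ_N/σ_M and passes through (μ_M, μ_N).
E[N | M=22.5] = -4.6 + (-0.30)·(0.9/4.2)·(22.5 − (11.2)) = -4.6 + (-0.064286)·(11.3) = -5.3264.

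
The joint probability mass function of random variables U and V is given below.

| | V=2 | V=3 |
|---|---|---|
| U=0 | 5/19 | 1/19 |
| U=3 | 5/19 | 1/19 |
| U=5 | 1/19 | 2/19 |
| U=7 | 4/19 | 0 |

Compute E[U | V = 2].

16/5

P(V = 2) = 15/19.
Σ U·P over the event = 0·(5/19) + 3·(5/19) + 5·(1/19) + 7·(4/19) = 48/19.
E[U | V = 2] = (48/19) / (15/19) = 16/5.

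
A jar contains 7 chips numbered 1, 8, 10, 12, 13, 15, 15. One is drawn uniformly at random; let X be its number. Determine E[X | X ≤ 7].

1

P(X ≤ 7) = 1/7.
Σ over the event: 1·1/7 = 1/7.
E[X | X ≤ 7] = (1/7) / (1/7) = 1.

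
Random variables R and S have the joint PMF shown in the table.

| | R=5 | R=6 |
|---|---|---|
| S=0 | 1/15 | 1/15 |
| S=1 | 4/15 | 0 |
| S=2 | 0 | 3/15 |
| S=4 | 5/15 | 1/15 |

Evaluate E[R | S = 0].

11/2

P(S = 0) = 2/15.
Σ R·P over the event = 5·(1/15) + 6·(1/15) = 11/15.
E[R | S = 0] = (11/15) / (2/15) = 11/2.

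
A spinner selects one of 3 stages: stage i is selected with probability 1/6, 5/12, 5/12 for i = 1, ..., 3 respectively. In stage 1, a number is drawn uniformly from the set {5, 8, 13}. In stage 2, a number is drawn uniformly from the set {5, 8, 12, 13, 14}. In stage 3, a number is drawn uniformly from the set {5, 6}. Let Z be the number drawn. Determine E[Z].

E[Z | stage 1] = (5+8+13)/3 = 26/3.
E[Z | stage 2] = (5+8+12+13+14)/5 = 52/5.
E[Z | stage 3] = (5+6)/2 = 11/2.
By the law of total expectation,
E[Z] = (1/6)·(26/3) + (5/12)·(52/5) + (5/12)·(11/2) = 581/72.

581/72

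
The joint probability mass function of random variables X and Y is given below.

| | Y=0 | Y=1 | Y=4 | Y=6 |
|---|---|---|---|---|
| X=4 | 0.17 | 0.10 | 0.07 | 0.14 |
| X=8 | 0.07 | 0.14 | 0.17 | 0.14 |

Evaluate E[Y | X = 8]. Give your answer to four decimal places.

3.1923

P(X = 8) = 0.52.
Σ Y·P over the event = 0·(0.07) + 1·(0.14) + 4·(0.17) + 6·(0.14) = 1.66.
E[Y | X = 8] = (1.66) / (0.52) = 3.1923.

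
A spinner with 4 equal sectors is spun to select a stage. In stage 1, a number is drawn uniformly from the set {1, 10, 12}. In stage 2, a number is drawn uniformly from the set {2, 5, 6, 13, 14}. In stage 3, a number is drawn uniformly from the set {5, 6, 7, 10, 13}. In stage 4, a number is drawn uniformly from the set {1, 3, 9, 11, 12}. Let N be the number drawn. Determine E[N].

E[N | stage 1] = (1+10+12)/3 = 23/3.
E[N | stage 2] = (2+5+6+13+14)/5 = 8.
E[N | stage 3] = (5+6+7+10+13)/5 = 41/5.
E[N | stage 4] = (1+3+9+11+12)/5 = 36/5.
E[N] = (1/4)·(23/3) + (1/4)·(8) + (1/4)·(41/5) + (1/4)·(36/5) = 233/30.

233/30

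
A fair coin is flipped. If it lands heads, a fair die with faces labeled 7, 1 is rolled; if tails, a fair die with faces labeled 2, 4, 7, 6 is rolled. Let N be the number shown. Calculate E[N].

E[N | heads] = (7+1)/2 = 4.
E[N | tails] = (2+4+7+6)/4 = 19/4.
By the law of total expectation,
E[N] = (1/2)·(4) + (1/2)·(19/4) = 35/8.

35/8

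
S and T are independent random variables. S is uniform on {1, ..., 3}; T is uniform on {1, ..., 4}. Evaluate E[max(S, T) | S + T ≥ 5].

7/2

Outcomes with S + T ≥ 5: (1,4), (2,3), (2,4), (3,2), (3,3), (3,4), each with probability 1/12.
E[max(S, T) | S + T ≥ 5] = (4 + 3 + 4 + 3 + 3 + 4) / 6 = 7/2.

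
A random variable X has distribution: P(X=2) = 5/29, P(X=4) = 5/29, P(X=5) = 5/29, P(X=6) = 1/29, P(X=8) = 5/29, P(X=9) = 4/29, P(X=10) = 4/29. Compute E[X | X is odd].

P(X is odd) = 9/29.
Σ over the event: 5·5/29 + 9·4/29 = 61/29.
E[X | X is odd] = (61/29) / (9/29) = 61/9.

61/9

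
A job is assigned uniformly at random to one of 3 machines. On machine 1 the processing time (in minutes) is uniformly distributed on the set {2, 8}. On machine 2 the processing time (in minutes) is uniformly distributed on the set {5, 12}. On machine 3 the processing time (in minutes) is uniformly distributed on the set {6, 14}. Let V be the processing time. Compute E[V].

E[V | machine 1] = (2+8)/2 = 5.
E[V | machine 2] = (5+12)/2 = 17/2.
E[V | machine 3] = (6+14)/2 = 10.
By the law of total expectation,
E[V] = (1/3)·(5) + (1/3)·(17/2) + (1/3)·(10) = 47/6.

47/6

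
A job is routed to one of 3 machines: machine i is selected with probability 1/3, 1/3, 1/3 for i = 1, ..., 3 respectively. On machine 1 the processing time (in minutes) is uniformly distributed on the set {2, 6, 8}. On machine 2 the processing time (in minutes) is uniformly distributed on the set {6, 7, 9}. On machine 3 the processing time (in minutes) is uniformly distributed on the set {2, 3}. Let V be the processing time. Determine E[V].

E[V | machine 1] = (2+6+8)/3 = 16/3.
E[V | machine 2] = (6+7+9)/3 = 22/3.
E[V | machine 3] = (2+3)/2 = 5/2.
By the law of total expectation,
E[V] = (1/3)·(16/3) + (1/3)·(22/3) + (1/3)·(5/2) = 91/18.

91/18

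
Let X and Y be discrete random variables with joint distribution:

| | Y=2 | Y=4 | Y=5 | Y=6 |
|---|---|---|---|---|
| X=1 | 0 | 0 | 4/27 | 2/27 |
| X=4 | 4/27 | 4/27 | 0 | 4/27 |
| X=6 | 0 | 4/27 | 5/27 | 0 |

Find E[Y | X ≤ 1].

16/3

P(X ≤ 1) = 2/9.
Σ Y·P over the event = 5·(4/27) + 6·(2/27) = 32/27.
E[Y | X ≤ 1] = (32/27) / (2/9) = 16/3.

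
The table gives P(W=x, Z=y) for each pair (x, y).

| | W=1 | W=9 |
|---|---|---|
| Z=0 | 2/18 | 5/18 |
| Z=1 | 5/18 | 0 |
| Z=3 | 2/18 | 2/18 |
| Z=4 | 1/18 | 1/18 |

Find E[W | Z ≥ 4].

5

P(Z ≥ 4) = 1/9.
Σ W·P over the event = 1·(1/18) + 9·(1/18) = 5/9.
E[W | Z ≥ 4] = (5/9) / (1/9) = 5.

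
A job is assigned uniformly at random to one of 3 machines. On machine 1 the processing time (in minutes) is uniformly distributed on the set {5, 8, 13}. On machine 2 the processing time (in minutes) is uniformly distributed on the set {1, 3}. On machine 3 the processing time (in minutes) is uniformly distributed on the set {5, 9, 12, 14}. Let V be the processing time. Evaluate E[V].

62/9

E[V | machine 1] = (5+8+13)/3 = 26/3.
E[V | machine 2] = (1+3)/2 = 2.
E[V | machine 3] = (5+9+12+14)/4 = 10.
By the law of total expectation,
E[V] = (1/3)·(26/3) + (1/3)·(2) + (1/3)·(10) = 62/9.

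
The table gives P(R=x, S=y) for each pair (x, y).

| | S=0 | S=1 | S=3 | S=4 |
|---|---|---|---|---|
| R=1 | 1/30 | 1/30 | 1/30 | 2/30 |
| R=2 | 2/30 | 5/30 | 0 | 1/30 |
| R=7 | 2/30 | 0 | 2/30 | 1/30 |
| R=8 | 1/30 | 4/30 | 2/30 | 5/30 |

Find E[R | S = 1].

43/10

P(S = 1) = 1/3.
Σ R·P over the event = 1·(1/30) + 2·(5/30) + 8·(4/30) = 43/30.
E[R | S = 1] = (43/30) / (1/3) = 43/10.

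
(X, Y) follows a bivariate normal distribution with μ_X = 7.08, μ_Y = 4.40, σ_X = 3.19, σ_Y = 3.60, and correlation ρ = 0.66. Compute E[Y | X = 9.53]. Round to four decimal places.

E[Y | X=x] = μ_Y + ρ(σ_Y/σ_X)(x − μ_X) for jointly normal variables.
E[Y | X=9.53] = 4.40 + (0.66)·(3.60/3.19)·(9.53 − (7.08)) = 4.40 + (0.74483)·(2.45) = 6.2248.

6.2248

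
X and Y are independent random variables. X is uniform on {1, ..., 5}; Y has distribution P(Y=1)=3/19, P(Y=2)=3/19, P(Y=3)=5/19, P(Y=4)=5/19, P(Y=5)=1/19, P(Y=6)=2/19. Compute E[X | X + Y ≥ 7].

P(X + Y ≥ 7) = 42/95.
Summing X·P(x,y) over outcomes with X + Y ≥ 7 gives 164/95.
E[X | X + Y ≥ 7] = (164/95) / (42/95) = 82/21.

82/21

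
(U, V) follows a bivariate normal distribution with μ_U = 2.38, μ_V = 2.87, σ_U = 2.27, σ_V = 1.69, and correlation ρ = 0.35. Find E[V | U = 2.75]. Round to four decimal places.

For a bivariate normal, E[V | U=x] = μ_V + ρ·(σ_V/σ_U)·(x − μ_U).
E[V | U=2.75] = 2.87 + (0.35)·(1.69/2.27)·(2.75 − (2.38)) = 2.87 + (0.26057)·(0.37) = 2.9664.

2.9664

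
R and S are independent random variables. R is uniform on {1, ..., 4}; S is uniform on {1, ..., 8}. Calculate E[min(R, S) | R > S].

Outcomes with R > S: (2,1), (3,1), (3,2), (4,1), (4,2), (4,3), each with probability 1/32.
E[min(R, S) | R > S] = (1 + 1 + 2 + 1 + 2 + 3) / 6 = 5/3.

5/3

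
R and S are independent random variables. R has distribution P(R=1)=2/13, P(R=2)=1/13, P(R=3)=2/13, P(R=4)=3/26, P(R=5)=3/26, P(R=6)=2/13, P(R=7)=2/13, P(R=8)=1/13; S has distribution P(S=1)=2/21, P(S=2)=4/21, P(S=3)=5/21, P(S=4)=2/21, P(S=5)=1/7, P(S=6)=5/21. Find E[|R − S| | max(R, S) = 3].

41/37

P(max(R, S) = 3) = 37/273.
Summing |R−S|·P(x,y) over outcomes with max(R, S) = 3 gives 41/273.
E[|R − S| | max(R, S) = 3] = (41/273) / (37/273) = 41/37.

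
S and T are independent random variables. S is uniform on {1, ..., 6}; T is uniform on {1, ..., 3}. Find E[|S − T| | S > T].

31/12

P(S > T) = 2/3.
Summing |S−T|·P(x,y) over outcomes with S > T gives 31/18.
E[|S − T| | S > T] = (31/18) / (2/3) = 31/12.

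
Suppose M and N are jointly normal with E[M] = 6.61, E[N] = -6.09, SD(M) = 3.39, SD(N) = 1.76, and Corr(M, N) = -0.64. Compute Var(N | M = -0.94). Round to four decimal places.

1.8288

The conditional variance in a bivariate normal is σ_N²(1 − ρ²), independent of x.
Var(N | M=-0.94) = (1.76)²·(1 − (-0.64)²) = 3.0976·0.5904 = 1.8288.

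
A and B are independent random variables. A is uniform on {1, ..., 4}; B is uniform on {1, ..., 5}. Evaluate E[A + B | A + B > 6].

Outcomes with A + B > 6: (2,5), (3,4), (3,5), (4,3), (4,4), (4,5), each with probability 1/20.
E[A + B | A + B > 6] = (7 + 7 + 8 + 7 + 8 + 9) / 6 = 23/3.

23/3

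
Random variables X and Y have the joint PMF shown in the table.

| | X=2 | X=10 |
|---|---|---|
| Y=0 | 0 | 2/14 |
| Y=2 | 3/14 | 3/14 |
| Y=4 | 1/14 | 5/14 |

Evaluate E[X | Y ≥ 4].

26/3

P(Y ≥ 4) = 3/7.
Σ X·P over the event = 2·(1/14) + 10·(5/14) = 26/7.
E[X | Y ≥ 4] = (26/7) / (3/7) = 26/3.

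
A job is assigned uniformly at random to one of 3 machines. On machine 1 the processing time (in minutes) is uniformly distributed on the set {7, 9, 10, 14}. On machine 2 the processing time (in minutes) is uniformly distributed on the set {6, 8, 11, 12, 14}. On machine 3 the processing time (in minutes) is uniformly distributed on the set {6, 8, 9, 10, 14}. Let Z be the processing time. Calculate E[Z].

148/15

E[Z | machine 1] = (7+9+10+14)/4 = 10.
E[Z | machine 2] = (6+8+11+12+14)/5 = 51/5.
E[Z | machine 3] = (6+8+9+10+14)/5 = 47/5.
By the law of total expectation,
E[Z] = (1/3)·(10) + (1/3)·(51/5) + (1/3)·(47/5) = 148/15.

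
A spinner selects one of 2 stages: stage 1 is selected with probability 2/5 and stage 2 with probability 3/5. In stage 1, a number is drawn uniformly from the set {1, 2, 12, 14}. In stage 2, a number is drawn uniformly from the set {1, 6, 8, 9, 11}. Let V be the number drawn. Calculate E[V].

E[V | stage 1] = (1+2+12+14)/4 = 29/4.
E[V | stage 2] = (1+6+8+9+11)/5 = 7.
E[V] = (2/5)·(29/4) + (3/5)·(7) = 71/10.

71/10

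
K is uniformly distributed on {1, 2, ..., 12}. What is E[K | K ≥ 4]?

Given K ≥ 4, K is equally likely to be any of {4, 5, 6, 7, 8, 9, 10, 11, 12}.
E[K | K ≥ 4] = (4 + 5 + 6 + 7 + 8 + 9 + 10 + 11 + 12) / 9 = 8.

8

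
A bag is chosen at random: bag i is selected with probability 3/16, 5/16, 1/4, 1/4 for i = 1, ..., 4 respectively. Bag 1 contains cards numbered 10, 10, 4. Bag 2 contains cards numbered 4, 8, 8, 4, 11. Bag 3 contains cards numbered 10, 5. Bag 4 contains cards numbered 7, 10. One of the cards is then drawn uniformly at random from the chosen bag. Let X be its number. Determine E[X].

E[X | bag 1] = (10+10+4)/3 = 8.
E[X | bag 2] = (4+8+8+4+11)/5 = 7.
E[X | bag 3] = (10+5)/2 = 15/2.
E[X | bag 4] = (7+10)/2 = 17/2.
By the law of total expectation,
E[X] = (3/16)·(8) + (5/16)·(7) + (1/4)·(15/2) + (1/4)·(17/2) = 123/16.

123/16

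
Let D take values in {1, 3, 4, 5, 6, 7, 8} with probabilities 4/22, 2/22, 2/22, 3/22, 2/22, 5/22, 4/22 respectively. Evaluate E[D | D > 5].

P(D > 5) = 1/2.
Σ over the event: 6·1/11 + 7·5/22 + 8·2/11 = 79/22.
E[D | D > 5] = (79/22) / (1/2) = 79/11.

79/11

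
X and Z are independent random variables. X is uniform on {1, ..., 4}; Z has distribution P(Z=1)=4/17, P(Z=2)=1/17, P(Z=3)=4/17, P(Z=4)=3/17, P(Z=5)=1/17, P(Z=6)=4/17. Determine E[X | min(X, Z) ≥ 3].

7/2

P(min(X, Z) ≥ 3) = 6/17.
Summing X·P(x,y) over outcomes with min(X, Z) ≥ 3 gives 21/17.
E[X | min(X, Z) ≥ 3] = (21/17) / (6/17) = 7/2.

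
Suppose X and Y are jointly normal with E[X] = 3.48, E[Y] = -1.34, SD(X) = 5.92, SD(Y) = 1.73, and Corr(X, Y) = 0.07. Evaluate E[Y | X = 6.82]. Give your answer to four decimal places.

The regression of Y on X has slope ρ·σ_Y/σ_X and passes through (μ_X, μ_Y).
E[Y | X=6.82] = -1.34 + (0.07)·(1.73/5.92)·(6.82 − (3.48)) = -1.34 + (0.020456)·(3.34) = -1.2717.

-1.2717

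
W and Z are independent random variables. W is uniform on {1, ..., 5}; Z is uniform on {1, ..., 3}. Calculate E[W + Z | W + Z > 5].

20/3

Outcomes with W + Z > 5: (3,3), (4,2), (4,3), (5,1), (5,2), (5,3), each with probability 1/15.
E[W + Z | W + Z > 5] = (6 + 6 + 7 + 6 + 7 + 8) / 6 = 20/3.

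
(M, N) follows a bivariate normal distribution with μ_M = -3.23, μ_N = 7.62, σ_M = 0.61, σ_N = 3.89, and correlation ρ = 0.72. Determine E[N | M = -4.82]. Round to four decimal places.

For a bivariate normal, E[N | M=x] = μ_N + ρ·(σ_N/σ_M)·(x − μ_M).
E[N | M=-4.82] = 7.62 + (0.72)·(3.89/0.61)·(-4.82 − (-3.23)) = 7.62 + (4.591475)·(-1.59) = 0.3196.

0.3196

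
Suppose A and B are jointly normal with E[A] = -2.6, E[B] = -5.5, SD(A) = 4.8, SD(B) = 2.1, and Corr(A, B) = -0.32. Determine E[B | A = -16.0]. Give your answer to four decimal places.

-3.6240

For a bivariate normal, E[B | A=x] = μ_B + ρ·(σ_B/σ_A)·(x − μ_A).
E[B | A=-16.0] = -5.5 + (-0.32)·(2.1/4.8)·(-16.0 − (-2.6)) = -5.5 + (-0.14)·(-13.4) = -3.6240.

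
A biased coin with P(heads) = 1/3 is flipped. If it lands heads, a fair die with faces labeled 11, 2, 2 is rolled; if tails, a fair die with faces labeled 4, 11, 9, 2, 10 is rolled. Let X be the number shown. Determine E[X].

97/15

E[X | heads] = (11+2+2)/3 = 5.
E[X | tails] = (4+11+9+2+10)/5 = 36/5.
By the law of total expectation,
E[X] = (1/3)·(5) + (2/3)·(36/5) = 97/15.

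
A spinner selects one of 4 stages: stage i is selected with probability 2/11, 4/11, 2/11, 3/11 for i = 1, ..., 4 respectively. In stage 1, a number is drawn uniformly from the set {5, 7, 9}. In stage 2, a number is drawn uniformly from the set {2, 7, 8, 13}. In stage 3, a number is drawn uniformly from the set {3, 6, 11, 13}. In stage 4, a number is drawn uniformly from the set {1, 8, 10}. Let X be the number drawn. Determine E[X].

E[X | stage 1] = (5+7+9)/3 = 7.
E[X | stage 2] = (2+7+8+13)/4 = 15/2.
E[X | stage 3] = (3+6+11+13)/4 = 33/4.
E[X | stage 4] = (1+8+10)/3 = 19/3.
E[X] = (2/11)·(7) + (4/11)·(15/2) + (2/11)·(33/4) + (3/11)·(19/3) = 159/22.

159/22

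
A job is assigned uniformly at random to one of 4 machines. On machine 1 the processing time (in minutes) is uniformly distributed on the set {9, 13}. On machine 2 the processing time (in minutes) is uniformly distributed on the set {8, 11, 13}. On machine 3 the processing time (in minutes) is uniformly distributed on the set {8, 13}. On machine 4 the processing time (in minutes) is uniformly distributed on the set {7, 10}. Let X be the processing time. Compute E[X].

61/6

E[X | machine 1] = (9+13)/2 = 11.
E[X | machine 2] = (8+11+13)/3 = 32/3.
E[X | machine 3] = (8+13)/2 = 21/2.
E[X | machine 4] = (7+10)/2 = 17/2.
By the law of total expectation,
E[X] = (1/4)·(11) + (1/4)·(32/3) + (1/4)·(21/2) + (1/4)·(17/2) = 61/6.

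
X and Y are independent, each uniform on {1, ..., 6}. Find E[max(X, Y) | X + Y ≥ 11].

Outcomes with X + Y ≥ 11: (5,6), (6,5), (6,6), each with probability 1/36.
E[max(X, Y) | X + Y ≥ 11] = (6 + 6 + 6) / 3 = 6.

6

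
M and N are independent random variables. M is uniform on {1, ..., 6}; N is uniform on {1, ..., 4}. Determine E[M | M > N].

32/7

P(M > N) = 7/12.
Summing M·P(x,y) over outcomes with M > N gives 8/3.
E[M | M > N] = (8/3) / (7/12) = 32/7.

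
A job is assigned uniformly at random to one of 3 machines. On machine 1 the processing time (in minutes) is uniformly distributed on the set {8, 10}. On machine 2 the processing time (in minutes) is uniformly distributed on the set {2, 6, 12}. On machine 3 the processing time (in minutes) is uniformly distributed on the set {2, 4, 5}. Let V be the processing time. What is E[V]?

58/9

E[V | machine 1] = (8+10)/2 = 9.
E[V | machine 2] = (2+6+12)/3 = 20/3.
E[V | machine 3] = (2+4+5)/3 = 11/3.
E[V] = (1/3)·(9) + (1/3)·(20/3) + (1/3)·(11/3) = 58/9.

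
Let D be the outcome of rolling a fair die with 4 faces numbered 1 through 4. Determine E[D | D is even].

3

Given D is even, D is equally likely to be any of {2, 4}.
E[D | D is even] = (2 + 4) / 2 = 3.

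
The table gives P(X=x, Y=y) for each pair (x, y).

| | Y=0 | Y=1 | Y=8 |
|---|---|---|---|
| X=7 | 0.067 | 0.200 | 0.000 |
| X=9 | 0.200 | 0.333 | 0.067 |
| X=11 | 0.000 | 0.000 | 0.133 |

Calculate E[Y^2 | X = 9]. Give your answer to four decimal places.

7.7017

P(X = 9) = 0.600.
Σ Y^2·P over the event = 0·(0.200) + 1·(0.333) + 64·(0.067) = 4.621.
E[Y^2 | X = 9] = (4.621) / (0.600) = 7.7017.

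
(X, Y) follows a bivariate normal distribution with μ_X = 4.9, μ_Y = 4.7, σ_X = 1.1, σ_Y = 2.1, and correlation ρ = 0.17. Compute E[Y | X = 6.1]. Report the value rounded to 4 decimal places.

E[Y | X=x] = μ_Y + ρ(σ_Y/σ_X)(x − μ_X) for jointly normal variables.
E[Y | X=6.1] = 4.7 + (0.17)·(2.1/1.1)·(6.1 − (4.9)) = 4.7 + (0.32455)·(1.2) = 5.0895.

5.0895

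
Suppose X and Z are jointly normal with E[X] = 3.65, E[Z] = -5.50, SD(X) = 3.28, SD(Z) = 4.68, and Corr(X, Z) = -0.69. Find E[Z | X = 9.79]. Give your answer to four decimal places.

The regression of Z on X has slope ρ·σ_Z/σ_X and passes through (μ_X, μ_Z).
E[Z | X=9.79] = -5.50 + (-0.69)·(4.68/3.28)·(9.79 − (3.65)) = -5.50 + (-0.98451)·(6.14) = -11.5449.

-11.5449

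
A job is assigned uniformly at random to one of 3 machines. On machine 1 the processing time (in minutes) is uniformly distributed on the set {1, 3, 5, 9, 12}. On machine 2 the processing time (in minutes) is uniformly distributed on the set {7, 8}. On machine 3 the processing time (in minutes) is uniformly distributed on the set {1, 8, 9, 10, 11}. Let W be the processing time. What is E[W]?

E[W | machine 1] = (1+3+5+9+12)/5 = 6.
E[W | machine 2] = (7+8)/2 = 15/2.
E[W | machine 3] = (1+8+9+10+11)/5 = 39/5.
By the law of total expectation,
E[W] = (1/3)·(6) + (1/3)·(15/2) + (1/3)·(39/5) = 71/10.

71/10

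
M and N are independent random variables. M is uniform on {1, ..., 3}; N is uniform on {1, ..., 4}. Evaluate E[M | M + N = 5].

2

Outcomes with M + N = 5: (1,4), (2,3), (3,2), each with probability 1/12.
E[M | M + N = 5] = (1 + 2 + 3) / 3 = 2.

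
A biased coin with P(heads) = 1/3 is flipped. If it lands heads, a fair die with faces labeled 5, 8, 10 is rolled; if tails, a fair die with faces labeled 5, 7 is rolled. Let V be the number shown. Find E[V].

E[V | heads] = (5+8+10)/3 = 23/3.
E[V | tails] = (5+7)/2 = 6.
By the law of total expectation,
E[V] = (1/3)·(23/3) + (2/3)·(6) = 59/9.

59/9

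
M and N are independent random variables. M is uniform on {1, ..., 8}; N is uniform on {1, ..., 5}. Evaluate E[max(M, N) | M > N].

29/5

P(M > N) = 5/8.
Summing max(M,N)·P(x,y) over outcomes with M > N gives 29/8.
E[max(M, N) | M > N] = (29/8) / (5/8) = 29/5.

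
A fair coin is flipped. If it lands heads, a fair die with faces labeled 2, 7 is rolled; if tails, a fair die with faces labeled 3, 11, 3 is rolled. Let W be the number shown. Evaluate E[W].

61/12

E[W | heads] = (2+7)/2 = 9/2.
E[W | tails] = (3+11+3)/3 = 17/3.
E[W] = (1/2)·(9/2) + (1/2)·(17/3) = 61/12.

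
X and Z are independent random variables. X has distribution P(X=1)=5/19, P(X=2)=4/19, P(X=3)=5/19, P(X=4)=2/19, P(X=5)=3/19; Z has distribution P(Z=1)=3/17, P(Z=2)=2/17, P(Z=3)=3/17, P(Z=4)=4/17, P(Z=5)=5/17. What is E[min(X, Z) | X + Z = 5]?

P(X + Z = 5) = 48/323.
Summing min(X,Z)·P(x,y) over outcomes with X + Z = 5 gives 70/323.
E[min(X, Z) | X + Z = 5] = (70/323) / (48/323) = 35/24.

35/24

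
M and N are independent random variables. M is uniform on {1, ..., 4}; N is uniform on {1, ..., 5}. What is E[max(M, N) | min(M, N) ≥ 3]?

25/6

Outcomes with min(M, N) ≥ 3: (3,3), (3,4), (3,5), (4,3), (4,4), (4,5), each with probability 1/20.
E[max(M, N) | min(M, N) ≥ 3] = (3 + 4 + 5 + 4 + 4 + 5) / 6 = 25/6.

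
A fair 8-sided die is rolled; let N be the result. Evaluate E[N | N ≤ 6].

7/2

Given N ≤ 6, N is equally likely to be any of {1, 2, 3, 4, 5, 6}.
E[N | N ≤ 6] = (1 + 2 + 3 + 4 + 5 + 6) / 6 = 7/2.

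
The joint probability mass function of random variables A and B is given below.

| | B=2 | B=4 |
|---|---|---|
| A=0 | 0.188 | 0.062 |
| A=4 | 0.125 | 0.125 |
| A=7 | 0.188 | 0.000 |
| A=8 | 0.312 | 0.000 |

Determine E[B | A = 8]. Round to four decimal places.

2.0000

P(A = 8) = 0.312.
Summing B·P(A=x,B=y) over the conditioning event gives 0.624.
E[B | A = 8] = (0.624) / (0.312) = 2.0000.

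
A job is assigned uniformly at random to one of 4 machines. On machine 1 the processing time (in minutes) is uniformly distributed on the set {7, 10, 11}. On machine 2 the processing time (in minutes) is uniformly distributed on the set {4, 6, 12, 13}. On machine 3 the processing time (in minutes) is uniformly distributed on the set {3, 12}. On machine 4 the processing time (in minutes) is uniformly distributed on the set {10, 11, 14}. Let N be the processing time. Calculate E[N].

E[N | machine 1] = (7+10+11)/3 = 28/3.
E[N | machine 2] = (4+6+12+13)/4 = 35/4.
E[N | machine 3] = (3+12)/2 = 15/2.
E[N | machine 4] = (10+11+14)/3 = 35/3.
By the law of total expectation,
E[N] = (1/4)·(28/3) + (1/4)·(35/4) + (1/4)·(15/2) + (1/4)·(35/3) = 149/16.

149/16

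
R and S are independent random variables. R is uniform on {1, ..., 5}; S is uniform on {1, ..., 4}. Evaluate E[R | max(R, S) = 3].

P(max(R, S) = 3) = 1/4.
Summing R·P(x,y) over outcomes with max(R, S) = 3 gives 3/5.
E[R | max(R, S) = 3] = (3/5) / (1/4) = 12/5.

12/5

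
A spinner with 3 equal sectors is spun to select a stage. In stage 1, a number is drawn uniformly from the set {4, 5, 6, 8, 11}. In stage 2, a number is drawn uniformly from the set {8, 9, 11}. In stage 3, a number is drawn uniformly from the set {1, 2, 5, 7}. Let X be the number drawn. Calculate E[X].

1193/180

E[X | stage 1] = (4+5+6+8+11)/5 = 34/5.
E[X | stage 2] = (8+9+11)/3 = 28/3.
E[X | stage 3] = (1+2+5+7)/4 = 15/4.
E[X] = (1/3)·(34/5) + (1/3)·(28/3) + (1/3)·(15/4) = 1193/180.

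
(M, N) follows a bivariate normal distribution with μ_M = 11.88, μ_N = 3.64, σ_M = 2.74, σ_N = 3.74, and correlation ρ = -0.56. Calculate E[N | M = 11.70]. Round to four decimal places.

3.7776

E[N | M=x] = μ_N + ρ(σ_N/σ_M)(x − μ_M) for jointly normal variables.
E[N | M=11.70] = 3.64 + (-0.56)·(3.74/2.74)·(11.70 − (11.88)) = 3.64 + (-0.76438)·(-0.18) = 3.7776.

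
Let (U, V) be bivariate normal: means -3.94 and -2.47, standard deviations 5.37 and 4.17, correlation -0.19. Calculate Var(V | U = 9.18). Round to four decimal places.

The conditional variance in a bivariate normal is σ_V²(1 − ρ²), independent of x.
Var(V | U=9.18) = (4.17)²·(1 − (-0.19)²) = 17.3889·0.9639 = 16.7612.

16.7612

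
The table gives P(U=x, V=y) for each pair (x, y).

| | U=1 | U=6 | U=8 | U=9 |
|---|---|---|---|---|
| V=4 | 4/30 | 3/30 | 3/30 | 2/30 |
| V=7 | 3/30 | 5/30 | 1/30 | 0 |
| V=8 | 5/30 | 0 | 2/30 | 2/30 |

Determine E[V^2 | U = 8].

P(U = 8) = 1/5.
Σ V^2·P over the event = 16·(3/30) + 49·(1/30) + 64·(2/30) = 15/2.
E[V^2 | U = 8] = (15/2) / (1/5) = 75/2.

75/2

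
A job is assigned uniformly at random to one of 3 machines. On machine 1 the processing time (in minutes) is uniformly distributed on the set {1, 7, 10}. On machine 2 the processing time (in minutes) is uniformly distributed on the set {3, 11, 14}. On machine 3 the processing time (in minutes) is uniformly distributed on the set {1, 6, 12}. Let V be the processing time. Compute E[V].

65/9

E[V | machine 1] = (1+7+10)/3 = 6.
E[V | machine 2] = (3+11+14)/3 = 28/3.
E[V | machine 3] = (1+6+12)/3 = 19/3.
By the law of total expectation,
E[V] = (1/3)·(6) + (1/3)·(28/3) + (1/3)·(19/3) = 65/9.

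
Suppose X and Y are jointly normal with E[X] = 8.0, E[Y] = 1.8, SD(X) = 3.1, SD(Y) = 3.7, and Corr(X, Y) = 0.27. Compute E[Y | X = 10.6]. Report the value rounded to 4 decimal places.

For a bivariate normal, E[Y | X=x] = μ_Y + ρ·(σ_Y/σ_X)·(x − μ_X).
E[Y | X=10.6] = 1.8 + (0.27)·(3.7/3.1)·(10.6 − (8.0)) = 1.8 + (0.32226)·(2.6) = 2.6379.

2.6379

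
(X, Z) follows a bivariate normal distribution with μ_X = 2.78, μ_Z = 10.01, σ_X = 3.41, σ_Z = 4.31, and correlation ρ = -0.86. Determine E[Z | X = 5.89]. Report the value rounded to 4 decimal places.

6.6295

E[Z | X=x] = μ_Z + ρ(σ_Z/σ_X)(x − μ_X) for jointly normal variables.
E[Z | X=5.89] = 10.01 + (-0.86)·(4.31/3.41)·(5.89 − (2.78)) = 10.01 + (-1.08698)·(3.11) = 6.6295.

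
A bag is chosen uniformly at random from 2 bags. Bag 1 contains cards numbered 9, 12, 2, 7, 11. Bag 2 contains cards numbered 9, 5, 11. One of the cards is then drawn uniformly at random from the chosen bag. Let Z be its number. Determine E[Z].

E[Z | bag 1] = (9+12+2+7+11)/5 = 41/5.
E[Z | bag 2] = (9+5+11)/3 = 25/3.
E[Z] = (1/2)·(41/5) + (1/2)·(25/3) = 124/15.

124/15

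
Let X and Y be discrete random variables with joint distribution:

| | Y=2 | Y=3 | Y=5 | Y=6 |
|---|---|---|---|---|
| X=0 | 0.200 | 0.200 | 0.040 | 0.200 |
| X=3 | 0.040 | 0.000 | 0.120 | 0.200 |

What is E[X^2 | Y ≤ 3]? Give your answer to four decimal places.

0.8182

P(Y ≤ 3) = 0.440.
Σ X^2·P over the event = 0·(0.200) + 0·(0.200) + 9·(0.040) = 0.360.
E[X^2 | Y ≤ 3] = (0.360) / (0.440) = 0.8182.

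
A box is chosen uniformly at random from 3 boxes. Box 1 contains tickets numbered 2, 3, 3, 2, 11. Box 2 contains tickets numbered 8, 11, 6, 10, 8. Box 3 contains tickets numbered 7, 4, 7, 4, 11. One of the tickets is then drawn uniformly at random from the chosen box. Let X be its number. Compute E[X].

97/15

E[X | box 1] = (2+3+3+2+11)/5 = 21/5.
E[X | box 2] = (8+11+6+10+8)/5 = 43/5.
E[X | box 3] = (7+4+7+4+11)/5 = 33/5.
By the law of total expectation,
E[X] = (1/3)·(21/5) + (1/3)·(43/5) + (1/3)·(33/5) = 97/15.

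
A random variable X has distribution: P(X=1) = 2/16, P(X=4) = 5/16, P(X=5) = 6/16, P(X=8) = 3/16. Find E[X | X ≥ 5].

6

P(X ≥ 5) = 9/16.
Σ over the event: 5·3/8 + 8·3/16 = 27/8.
E[X | X ≥ 5] = (27/8) / (9/16) = 6.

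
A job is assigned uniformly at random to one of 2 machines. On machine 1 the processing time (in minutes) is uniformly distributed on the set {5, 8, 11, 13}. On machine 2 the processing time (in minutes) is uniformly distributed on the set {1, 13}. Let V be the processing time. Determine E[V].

65/8

E[V | machine 1] = (5+8+11+13)/4 = 37/4.
E[V | machine 2] = (1+13)/2 = 7.
By the law of total expectation,
E[V] = (1/2)·(37/4) + (1/2)·(7) = 65/8.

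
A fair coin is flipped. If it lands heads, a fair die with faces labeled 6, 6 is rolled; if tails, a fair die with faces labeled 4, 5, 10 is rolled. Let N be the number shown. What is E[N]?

E[N | heads] = (6+6)/2 = 6.
E[N | tails] = (4+5+10)/3 = 19/3.
E[N] = (1/2)·(6) + (1/2)·(19/3) = 37/6.

37/6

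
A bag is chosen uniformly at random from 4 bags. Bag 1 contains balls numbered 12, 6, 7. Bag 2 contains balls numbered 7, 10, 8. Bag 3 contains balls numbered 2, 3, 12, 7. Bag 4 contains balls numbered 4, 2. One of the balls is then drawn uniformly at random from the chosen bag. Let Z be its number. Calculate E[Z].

E[Z | bag 1] = (12+6+7)/3 = 25/3.
E[Z | bag 2] = (7+10+8)/3 = 25/3.
E[Z | bag 3] = (2+3+12+7)/4 = 6.
E[Z | bag 4] = (4+2)/2 = 3.
By the law of total expectation,
E[Z] = (1/4)·(25/3) + (1/4)·(25/3) + (1/4)·(6) + (1/4)·(3) = 77/12.

77/12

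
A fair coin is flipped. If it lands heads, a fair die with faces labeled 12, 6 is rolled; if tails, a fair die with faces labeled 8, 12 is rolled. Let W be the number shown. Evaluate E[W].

19/2

E[W | heads] = (12+6)/2 = 9.
E[W | tails] = (8+12)/2 = 10.
By the law of total expectation,
E[W] = (1/2)·(9) + (1/2)·(10) = 19/2.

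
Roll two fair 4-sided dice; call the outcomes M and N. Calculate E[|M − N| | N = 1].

Outcomes with N = 1: (1,1), (2,1), (3,1), (4,1), each with probability 1/16.
E[|M − N| | N = 1] = (0 + 1 + 2 + 3) / 4 = 3/2.

3/2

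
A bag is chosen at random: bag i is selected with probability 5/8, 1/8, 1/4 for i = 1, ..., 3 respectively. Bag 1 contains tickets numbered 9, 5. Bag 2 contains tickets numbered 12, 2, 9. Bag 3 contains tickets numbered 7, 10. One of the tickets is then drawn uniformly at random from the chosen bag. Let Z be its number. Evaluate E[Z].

179/24

E[Z | bag 1] = (9+5)/2 = 7.
E[Z | bag 2] = (12+2+9)/3 = 23/3.
E[Z | bag 3] = (7+10)/2 = 17/2.
E[Z] = (5/8)·(7) + (1/8)·(23/3) + (1/4)·(17/2) = 179/24.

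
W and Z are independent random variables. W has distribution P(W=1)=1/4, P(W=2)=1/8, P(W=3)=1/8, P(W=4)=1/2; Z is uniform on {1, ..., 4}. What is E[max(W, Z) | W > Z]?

P(W > Z) = 15/32.
Summing max(W,Z)·P(x,y) over outcomes with W > Z gives 7/4.
E[max(W, Z) | W > Z] = (7/4) / (15/32) = 56/15.

56/15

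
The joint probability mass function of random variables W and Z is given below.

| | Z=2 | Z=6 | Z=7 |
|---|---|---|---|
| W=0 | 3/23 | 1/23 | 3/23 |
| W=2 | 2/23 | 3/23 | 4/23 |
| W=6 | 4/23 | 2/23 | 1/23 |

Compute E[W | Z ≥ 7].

P(Z ≥ 7) = 8/23.
Σ W·P over the event = 0·(3/23) + 2·(4/23) + 6·(1/23) = 14/23.
E[W | Z ≥ 7] = (14/23) / (8/23) = 7/4.

7/4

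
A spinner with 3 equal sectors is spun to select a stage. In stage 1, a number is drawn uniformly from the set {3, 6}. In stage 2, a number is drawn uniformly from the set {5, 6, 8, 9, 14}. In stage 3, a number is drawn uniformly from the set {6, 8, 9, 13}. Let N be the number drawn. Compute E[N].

E[N | stage 1] = (3+6)/2 = 9/2.
E[N | stage 2] = (5+6+8+9+14)/5 = 42/5.
E[N | stage 3] = (6+8+9+13)/4 = 9.
E[N] = (1/3)·(9/2) + (1/3)·(42/5) + (1/3)·(9) = 73/10.

73/10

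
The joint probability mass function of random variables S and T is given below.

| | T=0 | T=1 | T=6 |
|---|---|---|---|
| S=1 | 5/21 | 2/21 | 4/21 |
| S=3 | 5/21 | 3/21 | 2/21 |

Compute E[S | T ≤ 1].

31/15

P(T ≤ 1) = 5/7.
Σ S·P over the event = 1·(5/21) + 1·(2/21) + 3·(5/21) + 3·(3/21) = 31/21.
E[S | T ≤ 1] = (31/21) / (5/7) = 31/15.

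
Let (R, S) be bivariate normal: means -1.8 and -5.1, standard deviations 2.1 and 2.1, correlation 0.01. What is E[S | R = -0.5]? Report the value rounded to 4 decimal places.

-5.0870

The regression of S on R has slope ρ·σ_S/σ_R and passes through (μ_R, μ_S).
E[S | R=-0.5] = -5.1 + (0.01)·(2.1/2.1)·(-0.5 − (-1.8)) = -5.1 + (0.01)·(1.3) = -5.0870.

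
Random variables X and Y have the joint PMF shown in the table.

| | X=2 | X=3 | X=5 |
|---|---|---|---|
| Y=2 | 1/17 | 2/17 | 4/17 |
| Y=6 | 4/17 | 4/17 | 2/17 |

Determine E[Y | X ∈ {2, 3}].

P(X ∈ {2, 3}) = 11/17.
Summing Y·P(X=x,Y=y) over the conditioning event gives 54/17.
E[Y | X ∈ {2, 3}] = (54/17) / (11/17) = 54/11.

54/11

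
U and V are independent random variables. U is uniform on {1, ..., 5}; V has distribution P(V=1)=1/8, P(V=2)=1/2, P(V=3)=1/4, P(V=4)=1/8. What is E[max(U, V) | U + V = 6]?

31/8

P(U + V = 6) = 1/5.
Summing max(U,V)·P(x,y) over outcomes with U + V = 6 gives 31/40.
E[max(U, V) | U + V = 6] = (31/40) / (1/5) = 31/8.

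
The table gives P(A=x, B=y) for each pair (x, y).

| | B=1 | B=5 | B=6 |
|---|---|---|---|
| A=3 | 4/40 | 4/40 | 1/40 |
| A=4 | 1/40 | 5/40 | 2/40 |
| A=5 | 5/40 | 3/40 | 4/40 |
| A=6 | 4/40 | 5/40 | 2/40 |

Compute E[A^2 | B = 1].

321/14

P(B = 1) = 7/20.
Σ A^2·P over the event = 9·(4/40) + 16·(1/40) + 25·(5/40) + 36·(4/40) = 321/40.
E[A^2 | B = 1] = (321/40) / (7/20) = 321/14.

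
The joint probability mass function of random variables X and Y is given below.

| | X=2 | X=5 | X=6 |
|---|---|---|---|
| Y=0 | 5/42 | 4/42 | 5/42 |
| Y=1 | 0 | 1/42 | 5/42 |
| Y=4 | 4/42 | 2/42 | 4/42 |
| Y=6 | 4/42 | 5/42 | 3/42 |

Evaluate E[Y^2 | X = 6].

P(X = 6) = 17/42.
Σ Y^2·P over the event = 0·(5/42) + 1·(5/42) + 16·(4/42) + 36·(3/42) = 59/14.
E[Y^2 | X = 6] = (59/14) / (17/42) = 177/17.

177/17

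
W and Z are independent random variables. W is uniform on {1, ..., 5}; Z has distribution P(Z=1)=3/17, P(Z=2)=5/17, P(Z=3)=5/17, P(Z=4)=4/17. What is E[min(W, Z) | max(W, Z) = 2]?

18/13

P(max(W, Z) = 2) = 13/85.
Summing min(W,Z)·P(x,y) over outcomes with max(W, Z) = 2 gives 18/85.
E[min(W, Z) | max(W, Z) = 2] = (18/85) / (13/85) = 18/13.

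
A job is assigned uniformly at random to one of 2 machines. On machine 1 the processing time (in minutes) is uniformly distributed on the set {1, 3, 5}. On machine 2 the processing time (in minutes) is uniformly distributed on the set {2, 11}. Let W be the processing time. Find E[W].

E[W | machine 1] = (1+3+5)/3 = 3.
E[W | machine 2] = (2+11)/2 = 13/2.
E[W] = (1/2)·(3) + (1/2)·(13/2) = 19/4.

19/4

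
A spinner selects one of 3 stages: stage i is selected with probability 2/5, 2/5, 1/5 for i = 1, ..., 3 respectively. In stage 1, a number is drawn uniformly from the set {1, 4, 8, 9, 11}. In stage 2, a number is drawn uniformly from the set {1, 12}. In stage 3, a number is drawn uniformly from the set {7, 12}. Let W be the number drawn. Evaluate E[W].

357/50

E[W | stage 1] = (1+4+8+9+11)/5 = 33/5.
E[W | stage 2] = (1+12)/2 = 13/2.
E[W | stage 3] = (7+12)/2 = 19/2.
By the law of total expectation,
E[W] = (2/5)·(33/5) + (2/5)·(13/2) + (1/5)·(19/2) = 357/50.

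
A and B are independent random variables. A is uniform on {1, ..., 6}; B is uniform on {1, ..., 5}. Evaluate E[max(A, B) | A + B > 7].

Outcomes with A + B > 7: (3,5), (4,4), (4,5), (5,3), (5,4), (5,5), (6,2), (6,3), (6,4), (6,5), each with probability 1/30.
E[max(A, B) | A + B > 7] = (5 + 4 + 5 + 5 + 5 + 5 + 6 + 6 + 6 + 6) / 10 = 53/10.

53/10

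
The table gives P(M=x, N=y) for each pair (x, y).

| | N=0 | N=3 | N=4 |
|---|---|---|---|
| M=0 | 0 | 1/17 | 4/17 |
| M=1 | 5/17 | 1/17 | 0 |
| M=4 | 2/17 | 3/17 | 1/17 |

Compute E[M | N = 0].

P(N = 0) = 7/17.
Summing M·P(M=x,N=y) over the conditioning event gives 13/17.
E[M | N = 0] = (13/17) / (7/17) = 13/7.

13/7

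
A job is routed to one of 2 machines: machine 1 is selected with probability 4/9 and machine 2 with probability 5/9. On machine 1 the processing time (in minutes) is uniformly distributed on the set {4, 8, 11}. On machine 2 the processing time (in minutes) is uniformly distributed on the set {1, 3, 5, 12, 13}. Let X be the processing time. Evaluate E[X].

194/27

E[X | machine 1] = (4+8+11)/3 = 23/3.
E[X | machine 2] = (1+3+5+12+13)/5 = 34/5.
E[X] = (4/9)·(23/3) + (5/9)·(34/5) = 194/27.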